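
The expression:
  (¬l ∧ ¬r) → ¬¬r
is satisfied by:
  {r: True, l: True}
  {r: True, l: False}
  {l: True, r: False}


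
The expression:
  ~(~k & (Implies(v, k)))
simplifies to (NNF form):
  k | v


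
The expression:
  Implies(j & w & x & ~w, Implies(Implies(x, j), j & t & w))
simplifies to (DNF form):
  True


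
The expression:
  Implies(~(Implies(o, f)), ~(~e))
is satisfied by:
  {e: True, f: True, o: False}
  {e: True, f: False, o: False}
  {f: True, e: False, o: False}
  {e: False, f: False, o: False}
  {o: True, e: True, f: True}
  {o: True, e: True, f: False}
  {o: True, f: True, e: False}


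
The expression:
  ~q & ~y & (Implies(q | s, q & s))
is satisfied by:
  {q: False, y: False, s: False}


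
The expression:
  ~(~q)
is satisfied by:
  {q: True}


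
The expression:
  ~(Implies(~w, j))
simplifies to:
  ~j & ~w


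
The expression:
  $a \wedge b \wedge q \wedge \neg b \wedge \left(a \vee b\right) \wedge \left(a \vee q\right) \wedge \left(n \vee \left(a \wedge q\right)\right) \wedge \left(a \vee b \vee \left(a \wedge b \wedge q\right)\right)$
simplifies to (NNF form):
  $\text{False}$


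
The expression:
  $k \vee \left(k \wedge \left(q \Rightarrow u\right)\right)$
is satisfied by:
  {k: True}


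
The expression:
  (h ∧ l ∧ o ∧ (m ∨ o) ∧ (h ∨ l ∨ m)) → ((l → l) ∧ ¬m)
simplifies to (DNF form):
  ¬h ∨ ¬l ∨ ¬m ∨ ¬o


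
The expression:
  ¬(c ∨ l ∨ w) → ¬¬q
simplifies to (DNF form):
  c ∨ l ∨ q ∨ w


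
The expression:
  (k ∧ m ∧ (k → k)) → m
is always true.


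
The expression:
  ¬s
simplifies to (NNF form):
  ¬s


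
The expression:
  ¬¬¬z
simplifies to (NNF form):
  ¬z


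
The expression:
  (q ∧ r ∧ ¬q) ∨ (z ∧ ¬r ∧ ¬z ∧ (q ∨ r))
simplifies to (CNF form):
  False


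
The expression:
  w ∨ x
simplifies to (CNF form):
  w ∨ x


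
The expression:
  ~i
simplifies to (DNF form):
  ~i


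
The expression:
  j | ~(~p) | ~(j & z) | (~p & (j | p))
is always true.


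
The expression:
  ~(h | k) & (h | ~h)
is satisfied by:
  {h: False, k: False}


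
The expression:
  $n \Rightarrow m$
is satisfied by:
  {m: True, n: False}
  {n: False, m: False}
  {n: True, m: True}


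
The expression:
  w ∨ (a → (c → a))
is always true.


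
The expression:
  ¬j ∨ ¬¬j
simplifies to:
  True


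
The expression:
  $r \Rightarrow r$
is always true.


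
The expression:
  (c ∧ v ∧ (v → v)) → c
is always true.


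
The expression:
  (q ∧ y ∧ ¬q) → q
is always true.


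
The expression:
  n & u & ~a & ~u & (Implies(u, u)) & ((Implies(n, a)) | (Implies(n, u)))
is never true.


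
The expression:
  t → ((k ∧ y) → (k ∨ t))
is always true.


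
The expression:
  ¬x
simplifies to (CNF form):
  ¬x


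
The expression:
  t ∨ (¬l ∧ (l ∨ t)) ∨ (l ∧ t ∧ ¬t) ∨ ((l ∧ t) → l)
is always true.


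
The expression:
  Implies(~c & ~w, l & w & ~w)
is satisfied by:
  {c: True, w: True}
  {c: True, w: False}
  {w: True, c: False}


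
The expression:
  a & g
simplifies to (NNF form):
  a & g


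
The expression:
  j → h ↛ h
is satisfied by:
  {j: False}


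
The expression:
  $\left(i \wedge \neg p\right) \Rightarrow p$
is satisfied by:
  {p: True, i: False}
  {i: False, p: False}
  {i: True, p: True}


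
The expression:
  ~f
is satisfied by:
  {f: False}


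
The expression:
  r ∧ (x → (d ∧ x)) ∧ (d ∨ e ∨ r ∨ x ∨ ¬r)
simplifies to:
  r ∧ (d ∨ ¬x)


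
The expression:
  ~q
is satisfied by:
  {q: False}


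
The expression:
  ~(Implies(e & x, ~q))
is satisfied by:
  {e: True, x: True, q: True}


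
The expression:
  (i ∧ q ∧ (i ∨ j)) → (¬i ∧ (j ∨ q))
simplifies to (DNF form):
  ¬i ∨ ¬q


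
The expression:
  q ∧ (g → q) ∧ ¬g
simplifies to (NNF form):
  q ∧ ¬g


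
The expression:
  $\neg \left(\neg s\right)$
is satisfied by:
  {s: True}


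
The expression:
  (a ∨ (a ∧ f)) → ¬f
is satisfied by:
  {a: False, f: False}
  {f: True, a: False}
  {a: True, f: False}


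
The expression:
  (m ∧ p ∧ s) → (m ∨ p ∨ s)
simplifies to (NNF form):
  True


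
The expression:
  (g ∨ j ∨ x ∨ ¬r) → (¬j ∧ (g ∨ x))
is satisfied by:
  {r: True, x: True, g: True, j: False}
  {r: True, x: True, j: False, g: False}
  {r: True, g: True, j: False, x: False}
  {r: True, j: False, g: False, x: False}
  {x: True, g: True, j: False, r: False}
  {x: True, j: False, g: False, r: False}
  {g: True, x: False, j: False, r: False}


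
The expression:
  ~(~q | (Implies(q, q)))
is never true.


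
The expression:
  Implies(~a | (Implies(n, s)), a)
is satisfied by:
  {a: True}


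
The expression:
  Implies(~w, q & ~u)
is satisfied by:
  {w: True, q: True, u: False}
  {w: True, q: False, u: False}
  {w: True, u: True, q: True}
  {w: True, u: True, q: False}
  {q: True, u: False, w: False}


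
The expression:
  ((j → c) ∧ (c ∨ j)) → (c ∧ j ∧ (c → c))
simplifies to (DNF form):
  j ∨ ¬c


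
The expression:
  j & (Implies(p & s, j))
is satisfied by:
  {j: True}


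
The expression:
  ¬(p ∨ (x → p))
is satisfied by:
  {x: True, p: False}


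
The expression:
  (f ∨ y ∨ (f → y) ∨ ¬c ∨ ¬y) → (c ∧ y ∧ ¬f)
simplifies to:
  c ∧ y ∧ ¬f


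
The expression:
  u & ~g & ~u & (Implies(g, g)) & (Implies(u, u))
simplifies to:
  False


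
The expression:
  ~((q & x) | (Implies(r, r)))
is never true.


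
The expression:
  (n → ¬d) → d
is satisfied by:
  {d: True}


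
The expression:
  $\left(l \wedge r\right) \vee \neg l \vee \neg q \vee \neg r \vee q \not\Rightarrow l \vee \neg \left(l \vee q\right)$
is always true.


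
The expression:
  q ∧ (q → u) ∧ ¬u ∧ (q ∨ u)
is never true.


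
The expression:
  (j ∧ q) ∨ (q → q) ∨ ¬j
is always true.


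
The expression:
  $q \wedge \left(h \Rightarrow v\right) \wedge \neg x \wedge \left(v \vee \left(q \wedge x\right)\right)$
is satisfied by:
  {q: True, v: True, x: False}


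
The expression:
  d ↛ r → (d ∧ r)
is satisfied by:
  {r: True, d: False}
  {d: False, r: False}
  {d: True, r: True}


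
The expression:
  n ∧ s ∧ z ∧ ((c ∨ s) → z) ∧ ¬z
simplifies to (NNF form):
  False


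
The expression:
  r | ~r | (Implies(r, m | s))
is always true.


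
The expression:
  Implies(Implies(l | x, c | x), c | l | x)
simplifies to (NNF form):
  c | l | x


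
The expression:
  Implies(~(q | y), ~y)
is always true.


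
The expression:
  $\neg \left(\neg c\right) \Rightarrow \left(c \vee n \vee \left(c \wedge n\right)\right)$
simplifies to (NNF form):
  $\text{True}$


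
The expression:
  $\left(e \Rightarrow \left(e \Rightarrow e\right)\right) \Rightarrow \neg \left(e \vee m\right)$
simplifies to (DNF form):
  $\neg e \wedge \neg m$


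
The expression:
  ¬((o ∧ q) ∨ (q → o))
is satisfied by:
  {q: True, o: False}


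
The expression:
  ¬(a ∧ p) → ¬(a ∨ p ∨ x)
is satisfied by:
  {a: True, p: True, x: False}
  {a: True, p: True, x: True}
  {x: False, a: False, p: False}


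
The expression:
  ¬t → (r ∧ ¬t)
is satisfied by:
  {r: True, t: True}
  {r: True, t: False}
  {t: True, r: False}


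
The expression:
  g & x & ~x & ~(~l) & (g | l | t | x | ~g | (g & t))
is never true.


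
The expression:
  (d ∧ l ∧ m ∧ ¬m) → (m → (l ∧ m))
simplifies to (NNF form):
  True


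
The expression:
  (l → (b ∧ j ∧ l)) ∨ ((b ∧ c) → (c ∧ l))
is always true.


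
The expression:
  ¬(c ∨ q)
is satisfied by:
  {q: False, c: False}


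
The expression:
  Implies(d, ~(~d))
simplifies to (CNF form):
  True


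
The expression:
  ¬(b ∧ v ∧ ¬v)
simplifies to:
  True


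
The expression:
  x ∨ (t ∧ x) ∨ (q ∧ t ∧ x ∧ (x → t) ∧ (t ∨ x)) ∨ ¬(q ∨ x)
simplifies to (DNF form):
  x ∨ ¬q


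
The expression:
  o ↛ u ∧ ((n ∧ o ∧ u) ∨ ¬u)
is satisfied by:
  {o: True, u: False}


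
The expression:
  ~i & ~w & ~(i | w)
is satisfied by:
  {i: False, w: False}


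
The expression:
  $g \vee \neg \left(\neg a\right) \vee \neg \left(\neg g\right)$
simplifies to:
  $a \vee g$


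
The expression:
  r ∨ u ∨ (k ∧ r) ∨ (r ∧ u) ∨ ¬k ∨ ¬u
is always true.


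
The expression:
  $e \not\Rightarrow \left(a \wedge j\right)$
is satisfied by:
  {e: True, a: False, j: False}
  {e: True, j: True, a: False}
  {e: True, a: True, j: False}


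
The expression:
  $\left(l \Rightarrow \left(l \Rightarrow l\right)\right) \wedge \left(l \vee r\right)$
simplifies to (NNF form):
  $l \vee r$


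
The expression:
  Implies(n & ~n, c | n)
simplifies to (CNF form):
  True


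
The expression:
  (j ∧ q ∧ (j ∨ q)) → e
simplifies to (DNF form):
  e ∨ ¬j ∨ ¬q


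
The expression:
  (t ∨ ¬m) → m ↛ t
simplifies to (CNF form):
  m ∧ ¬t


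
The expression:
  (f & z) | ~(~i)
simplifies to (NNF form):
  i | (f & z)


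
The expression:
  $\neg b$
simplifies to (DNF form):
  $\neg b$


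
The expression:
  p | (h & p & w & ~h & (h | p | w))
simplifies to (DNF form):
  p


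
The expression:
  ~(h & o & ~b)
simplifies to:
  b | ~h | ~o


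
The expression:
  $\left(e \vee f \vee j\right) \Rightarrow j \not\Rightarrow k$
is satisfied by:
  {j: True, k: False, e: False, f: False}
  {f: True, j: True, k: False, e: False}
  {j: True, e: True, k: False, f: False}
  {f: True, j: True, e: True, k: False}
  {f: False, k: False, e: False, j: False}
  {k: True, f: False, e: False, j: False}


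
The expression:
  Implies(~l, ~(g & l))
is always true.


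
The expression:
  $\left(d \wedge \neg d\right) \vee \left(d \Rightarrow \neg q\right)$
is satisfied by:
  {q: False, d: False}
  {d: True, q: False}
  {q: True, d: False}


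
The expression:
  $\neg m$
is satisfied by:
  {m: False}


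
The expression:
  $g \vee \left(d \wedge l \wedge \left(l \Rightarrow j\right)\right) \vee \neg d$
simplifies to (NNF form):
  $g \vee \left(j \wedge l\right) \vee \neg d$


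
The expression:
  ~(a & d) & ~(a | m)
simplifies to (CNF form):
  ~a & ~m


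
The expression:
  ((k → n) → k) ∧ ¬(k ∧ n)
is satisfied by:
  {k: True, n: False}


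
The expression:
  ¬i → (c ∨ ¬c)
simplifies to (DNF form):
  True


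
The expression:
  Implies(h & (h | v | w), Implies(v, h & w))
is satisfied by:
  {w: True, h: False, v: False}
  {h: False, v: False, w: False}
  {w: True, v: True, h: False}
  {v: True, h: False, w: False}
  {w: True, h: True, v: False}
  {h: True, w: False, v: False}
  {w: True, v: True, h: True}


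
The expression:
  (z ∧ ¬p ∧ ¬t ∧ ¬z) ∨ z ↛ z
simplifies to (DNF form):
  False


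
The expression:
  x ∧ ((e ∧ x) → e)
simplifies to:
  x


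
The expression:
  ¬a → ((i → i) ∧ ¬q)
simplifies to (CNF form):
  a ∨ ¬q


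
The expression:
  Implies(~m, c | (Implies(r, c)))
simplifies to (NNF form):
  c | m | ~r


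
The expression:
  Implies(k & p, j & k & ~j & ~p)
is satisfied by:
  {p: False, k: False}
  {k: True, p: False}
  {p: True, k: False}


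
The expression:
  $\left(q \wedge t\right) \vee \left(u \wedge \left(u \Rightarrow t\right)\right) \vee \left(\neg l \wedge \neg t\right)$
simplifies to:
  $\left(q \wedge t\right) \vee \left(t \wedge u\right) \vee \left(\neg l \wedge \neg t\right)$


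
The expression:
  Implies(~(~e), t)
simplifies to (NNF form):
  t | ~e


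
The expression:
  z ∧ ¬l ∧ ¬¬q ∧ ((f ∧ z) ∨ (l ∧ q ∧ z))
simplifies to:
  f ∧ q ∧ z ∧ ¬l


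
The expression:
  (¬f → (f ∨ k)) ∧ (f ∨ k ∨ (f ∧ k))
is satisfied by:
  {k: True, f: True}
  {k: True, f: False}
  {f: True, k: False}


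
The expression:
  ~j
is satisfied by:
  {j: False}


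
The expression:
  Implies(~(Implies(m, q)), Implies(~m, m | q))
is always true.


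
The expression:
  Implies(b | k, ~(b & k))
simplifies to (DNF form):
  ~b | ~k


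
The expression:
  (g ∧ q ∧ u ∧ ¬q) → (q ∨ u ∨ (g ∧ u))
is always true.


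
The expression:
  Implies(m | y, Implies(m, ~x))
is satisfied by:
  {m: False, x: False}
  {x: True, m: False}
  {m: True, x: False}


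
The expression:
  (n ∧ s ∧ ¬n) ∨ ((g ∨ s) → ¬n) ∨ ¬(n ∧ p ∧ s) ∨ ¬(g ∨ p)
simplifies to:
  ¬n ∨ ¬p ∨ ¬s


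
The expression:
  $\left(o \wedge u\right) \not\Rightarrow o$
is never true.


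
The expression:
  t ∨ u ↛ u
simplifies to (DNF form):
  t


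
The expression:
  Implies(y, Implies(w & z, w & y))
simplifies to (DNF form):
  True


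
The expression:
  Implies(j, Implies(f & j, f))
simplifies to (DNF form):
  True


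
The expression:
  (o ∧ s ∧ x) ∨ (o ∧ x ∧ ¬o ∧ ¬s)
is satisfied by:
  {s: True, x: True, o: True}


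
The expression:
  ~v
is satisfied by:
  {v: False}


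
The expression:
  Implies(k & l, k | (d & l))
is always true.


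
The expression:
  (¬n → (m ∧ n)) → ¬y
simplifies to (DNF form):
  ¬n ∨ ¬y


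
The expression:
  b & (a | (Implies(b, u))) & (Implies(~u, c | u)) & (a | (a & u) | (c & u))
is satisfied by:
  {c: True, u: True, a: True, b: True}
  {c: True, u: True, b: True, a: False}
  {c: True, a: True, b: True, u: False}
  {u: True, a: True, b: True, c: False}


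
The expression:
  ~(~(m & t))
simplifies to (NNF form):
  m & t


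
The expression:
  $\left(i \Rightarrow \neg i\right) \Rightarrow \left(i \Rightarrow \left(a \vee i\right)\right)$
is always true.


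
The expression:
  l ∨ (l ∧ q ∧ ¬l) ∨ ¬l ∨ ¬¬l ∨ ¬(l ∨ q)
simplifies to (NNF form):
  True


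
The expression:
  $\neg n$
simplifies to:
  $\neg n$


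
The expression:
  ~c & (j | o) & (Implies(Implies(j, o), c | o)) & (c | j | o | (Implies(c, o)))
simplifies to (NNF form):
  ~c & (j | o)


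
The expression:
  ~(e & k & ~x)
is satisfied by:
  {x: True, k: False, e: False}
  {k: False, e: False, x: False}
  {e: True, x: True, k: False}
  {e: True, k: False, x: False}
  {x: True, k: True, e: False}
  {k: True, x: False, e: False}
  {e: True, k: True, x: True}


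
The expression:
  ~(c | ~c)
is never true.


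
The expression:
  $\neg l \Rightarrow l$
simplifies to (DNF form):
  $l$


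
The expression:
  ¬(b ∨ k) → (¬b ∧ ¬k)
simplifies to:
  True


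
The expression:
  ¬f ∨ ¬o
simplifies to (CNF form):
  ¬f ∨ ¬o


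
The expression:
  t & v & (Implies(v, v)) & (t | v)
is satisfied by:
  {t: True, v: True}


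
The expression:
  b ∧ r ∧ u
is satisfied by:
  {r: True, u: True, b: True}


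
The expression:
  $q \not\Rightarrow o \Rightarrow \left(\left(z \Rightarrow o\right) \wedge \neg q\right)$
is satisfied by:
  {o: True, q: False}
  {q: False, o: False}
  {q: True, o: True}


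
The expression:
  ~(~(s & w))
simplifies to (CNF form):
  s & w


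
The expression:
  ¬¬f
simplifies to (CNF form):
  f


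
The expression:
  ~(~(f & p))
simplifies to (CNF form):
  f & p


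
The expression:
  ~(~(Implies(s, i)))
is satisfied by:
  {i: True, s: False}
  {s: False, i: False}
  {s: True, i: True}


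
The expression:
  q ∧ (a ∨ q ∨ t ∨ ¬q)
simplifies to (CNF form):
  q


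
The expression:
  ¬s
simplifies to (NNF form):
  ¬s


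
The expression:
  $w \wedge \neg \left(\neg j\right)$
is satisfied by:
  {j: True, w: True}


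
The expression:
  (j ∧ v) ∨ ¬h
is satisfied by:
  {j: True, v: True, h: False}
  {j: True, v: False, h: False}
  {v: True, j: False, h: False}
  {j: False, v: False, h: False}
  {h: True, j: True, v: True}


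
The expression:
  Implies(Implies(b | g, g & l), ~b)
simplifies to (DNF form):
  ~b | ~g | ~l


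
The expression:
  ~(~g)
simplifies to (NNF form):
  g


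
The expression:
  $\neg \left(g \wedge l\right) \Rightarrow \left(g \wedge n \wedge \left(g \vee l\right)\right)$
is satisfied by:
  {n: True, l: True, g: True}
  {n: True, g: True, l: False}
  {l: True, g: True, n: False}


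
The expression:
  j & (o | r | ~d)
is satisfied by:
  {r: True, o: True, j: True, d: False}
  {r: True, j: True, o: False, d: False}
  {o: True, j: True, r: False, d: False}
  {j: True, r: False, o: False, d: False}
  {d: True, r: True, j: True, o: True}
  {d: True, r: True, j: True, o: False}
  {d: True, j: True, o: True, r: False}


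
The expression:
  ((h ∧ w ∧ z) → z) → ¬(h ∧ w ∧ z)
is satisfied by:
  {w: False, z: False, h: False}
  {h: True, w: False, z: False}
  {z: True, w: False, h: False}
  {h: True, z: True, w: False}
  {w: True, h: False, z: False}
  {h: True, w: True, z: False}
  {z: True, w: True, h: False}


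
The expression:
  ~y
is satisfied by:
  {y: False}


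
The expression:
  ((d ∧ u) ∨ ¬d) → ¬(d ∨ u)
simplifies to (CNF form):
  ¬u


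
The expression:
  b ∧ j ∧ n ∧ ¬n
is never true.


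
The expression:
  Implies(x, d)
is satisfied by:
  {d: True, x: False}
  {x: False, d: False}
  {x: True, d: True}


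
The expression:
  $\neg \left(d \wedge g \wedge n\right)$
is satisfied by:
  {g: False, d: False, n: False}
  {n: True, g: False, d: False}
  {d: True, g: False, n: False}
  {n: True, d: True, g: False}
  {g: True, n: False, d: False}
  {n: True, g: True, d: False}
  {d: True, g: True, n: False}


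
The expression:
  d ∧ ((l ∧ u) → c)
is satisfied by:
  {c: True, d: True, l: False, u: False}
  {d: True, c: False, l: False, u: False}
  {c: True, u: True, d: True, l: False}
  {u: True, d: True, c: False, l: False}
  {c: True, l: True, d: True, u: False}
  {l: True, d: True, u: False, c: False}
  {c: True, u: True, l: True, d: True}


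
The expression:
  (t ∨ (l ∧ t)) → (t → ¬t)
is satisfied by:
  {t: False}


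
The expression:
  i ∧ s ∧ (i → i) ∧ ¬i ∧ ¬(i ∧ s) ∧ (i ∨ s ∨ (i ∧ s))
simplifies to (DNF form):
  False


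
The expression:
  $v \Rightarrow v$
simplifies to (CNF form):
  $\text{True}$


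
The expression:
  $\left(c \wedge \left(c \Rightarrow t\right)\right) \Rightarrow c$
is always true.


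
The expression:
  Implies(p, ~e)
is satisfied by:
  {p: False, e: False}
  {e: True, p: False}
  {p: True, e: False}


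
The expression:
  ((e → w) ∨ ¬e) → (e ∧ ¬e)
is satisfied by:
  {e: True, w: False}


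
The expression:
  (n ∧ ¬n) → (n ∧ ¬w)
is always true.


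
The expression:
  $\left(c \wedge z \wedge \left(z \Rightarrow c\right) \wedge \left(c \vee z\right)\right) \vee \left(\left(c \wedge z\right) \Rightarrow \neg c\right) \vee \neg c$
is always true.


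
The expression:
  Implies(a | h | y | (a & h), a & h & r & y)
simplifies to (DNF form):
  (h & y & ~y) | (a & h & r & y) | (h & ~h & ~y) | (y & ~a & ~y) | (a & h & r & ~h) | (a & h & y & ~y) | (a & r & y & ~a) | (h & r & y & ~y) | (~a & ~h & ~y) | (a & h & ~h & ~y) | (a & r & ~a & ~h) | (a & y & ~a & ~y) | (h & r & ~h & ~y) | (r & y & ~a & ~y) | (a & ~a & ~h & ~y) | (r & ~a & ~h & ~y)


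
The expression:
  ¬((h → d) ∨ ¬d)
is never true.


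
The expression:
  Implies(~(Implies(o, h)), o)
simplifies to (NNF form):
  True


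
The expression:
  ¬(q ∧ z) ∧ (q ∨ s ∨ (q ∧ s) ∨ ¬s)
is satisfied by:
  {q: False, z: False}
  {z: True, q: False}
  {q: True, z: False}


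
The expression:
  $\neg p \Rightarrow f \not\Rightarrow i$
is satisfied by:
  {p: True, f: True, i: False}
  {p: True, i: False, f: False}
  {p: True, f: True, i: True}
  {p: True, i: True, f: False}
  {f: True, i: False, p: False}


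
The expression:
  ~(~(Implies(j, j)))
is always true.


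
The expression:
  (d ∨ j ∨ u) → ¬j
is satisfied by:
  {j: False}


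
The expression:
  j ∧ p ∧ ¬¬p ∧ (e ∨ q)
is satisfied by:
  {p: True, j: True, q: True, e: True}
  {p: True, j: True, q: True, e: False}
  {p: True, j: True, e: True, q: False}


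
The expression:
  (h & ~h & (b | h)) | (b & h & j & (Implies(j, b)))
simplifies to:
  b & h & j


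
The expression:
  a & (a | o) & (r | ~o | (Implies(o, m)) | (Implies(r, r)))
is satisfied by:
  {a: True}


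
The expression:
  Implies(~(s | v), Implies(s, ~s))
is always true.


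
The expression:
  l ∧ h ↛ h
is never true.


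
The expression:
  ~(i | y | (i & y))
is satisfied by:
  {i: False, y: False}


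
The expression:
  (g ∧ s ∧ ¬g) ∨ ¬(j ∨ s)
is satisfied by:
  {j: False, s: False}


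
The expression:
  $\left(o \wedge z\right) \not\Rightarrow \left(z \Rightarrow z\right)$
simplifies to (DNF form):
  $\text{False}$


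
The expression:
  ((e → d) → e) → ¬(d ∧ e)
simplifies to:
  ¬d ∨ ¬e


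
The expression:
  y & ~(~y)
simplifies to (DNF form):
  y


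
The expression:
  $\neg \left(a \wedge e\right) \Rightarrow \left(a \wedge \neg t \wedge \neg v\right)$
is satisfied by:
  {a: True, e: True, t: False, v: False}
  {a: True, e: True, v: True, t: False}
  {a: True, e: True, t: True, v: False}
  {a: True, e: True, v: True, t: True}
  {a: True, t: False, v: False, e: False}


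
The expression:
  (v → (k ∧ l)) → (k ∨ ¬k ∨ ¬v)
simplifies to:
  True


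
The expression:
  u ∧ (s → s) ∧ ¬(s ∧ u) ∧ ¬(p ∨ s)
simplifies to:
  u ∧ ¬p ∧ ¬s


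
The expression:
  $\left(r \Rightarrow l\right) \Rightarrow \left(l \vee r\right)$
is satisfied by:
  {r: True, l: True}
  {r: True, l: False}
  {l: True, r: False}


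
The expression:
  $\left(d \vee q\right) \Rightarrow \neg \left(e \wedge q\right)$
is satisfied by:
  {e: False, q: False}
  {q: True, e: False}
  {e: True, q: False}


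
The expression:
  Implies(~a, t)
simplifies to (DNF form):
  a | t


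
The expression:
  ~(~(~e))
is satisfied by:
  {e: False}


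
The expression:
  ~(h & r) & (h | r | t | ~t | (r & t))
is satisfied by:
  {h: False, r: False}
  {r: True, h: False}
  {h: True, r: False}


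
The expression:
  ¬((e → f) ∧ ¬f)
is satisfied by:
  {e: True, f: True}
  {e: True, f: False}
  {f: True, e: False}


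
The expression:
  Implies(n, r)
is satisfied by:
  {r: True, n: False}
  {n: False, r: False}
  {n: True, r: True}


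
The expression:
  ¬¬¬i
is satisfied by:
  {i: False}


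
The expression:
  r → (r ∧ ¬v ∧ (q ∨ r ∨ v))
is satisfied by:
  {v: False, r: False}
  {r: True, v: False}
  {v: True, r: False}


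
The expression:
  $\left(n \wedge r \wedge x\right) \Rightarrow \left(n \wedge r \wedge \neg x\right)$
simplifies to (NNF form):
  $\neg n \vee \neg r \vee \neg x$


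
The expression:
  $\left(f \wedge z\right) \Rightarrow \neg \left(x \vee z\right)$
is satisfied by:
  {z: False, f: False}
  {f: True, z: False}
  {z: True, f: False}


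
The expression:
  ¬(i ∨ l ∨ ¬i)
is never true.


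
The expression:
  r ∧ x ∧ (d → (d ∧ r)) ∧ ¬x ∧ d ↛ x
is never true.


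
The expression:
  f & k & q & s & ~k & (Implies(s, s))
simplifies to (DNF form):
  False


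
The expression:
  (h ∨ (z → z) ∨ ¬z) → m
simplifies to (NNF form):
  m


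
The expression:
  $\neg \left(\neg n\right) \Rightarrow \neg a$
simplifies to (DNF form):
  $\neg a \vee \neg n$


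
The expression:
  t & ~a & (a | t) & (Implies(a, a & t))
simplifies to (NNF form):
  t & ~a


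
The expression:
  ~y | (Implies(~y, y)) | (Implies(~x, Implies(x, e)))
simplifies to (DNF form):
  True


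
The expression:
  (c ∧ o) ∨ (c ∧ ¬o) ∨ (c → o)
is always true.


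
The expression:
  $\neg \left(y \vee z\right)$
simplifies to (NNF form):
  $\neg y \wedge \neg z$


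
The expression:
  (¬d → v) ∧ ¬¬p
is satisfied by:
  {p: True, d: True, v: True}
  {p: True, d: True, v: False}
  {p: True, v: True, d: False}


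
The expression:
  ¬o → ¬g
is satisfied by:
  {o: True, g: False}
  {g: False, o: False}
  {g: True, o: True}


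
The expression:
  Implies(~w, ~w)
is always true.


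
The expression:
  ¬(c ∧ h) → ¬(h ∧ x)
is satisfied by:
  {c: True, h: False, x: False}
  {h: False, x: False, c: False}
  {x: True, c: True, h: False}
  {x: True, h: False, c: False}
  {c: True, h: True, x: False}
  {h: True, c: False, x: False}
  {x: True, h: True, c: True}


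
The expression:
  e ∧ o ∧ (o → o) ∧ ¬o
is never true.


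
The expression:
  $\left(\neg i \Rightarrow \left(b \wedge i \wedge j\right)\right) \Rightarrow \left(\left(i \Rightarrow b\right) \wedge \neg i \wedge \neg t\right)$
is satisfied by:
  {i: False}


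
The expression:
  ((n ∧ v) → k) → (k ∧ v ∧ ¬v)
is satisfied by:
  {n: True, v: True, k: False}


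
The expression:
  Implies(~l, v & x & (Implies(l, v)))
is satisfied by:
  {l: True, v: True, x: True}
  {l: True, v: True, x: False}
  {l: True, x: True, v: False}
  {l: True, x: False, v: False}
  {v: True, x: True, l: False}


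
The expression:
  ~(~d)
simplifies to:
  d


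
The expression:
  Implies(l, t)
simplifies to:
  t | ~l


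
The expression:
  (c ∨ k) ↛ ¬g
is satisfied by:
  {g: True, k: True, c: True}
  {g: True, k: True, c: False}
  {g: True, c: True, k: False}


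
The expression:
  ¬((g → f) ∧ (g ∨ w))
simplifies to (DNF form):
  (g ∧ ¬f) ∨ (¬g ∧ ¬w)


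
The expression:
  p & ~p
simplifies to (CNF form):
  False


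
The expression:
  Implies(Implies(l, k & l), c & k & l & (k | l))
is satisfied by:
  {c: True, l: True, k: False}
  {l: True, k: False, c: False}
  {c: True, k: True, l: True}


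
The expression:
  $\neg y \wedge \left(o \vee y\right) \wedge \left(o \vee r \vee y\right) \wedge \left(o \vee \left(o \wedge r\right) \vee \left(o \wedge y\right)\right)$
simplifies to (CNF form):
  $o \wedge \neg y$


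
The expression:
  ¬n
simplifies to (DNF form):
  ¬n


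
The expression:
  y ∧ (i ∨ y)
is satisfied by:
  {y: True}


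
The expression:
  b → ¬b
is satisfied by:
  {b: False}


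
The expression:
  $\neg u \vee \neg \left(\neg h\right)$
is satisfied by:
  {h: True, u: False}
  {u: False, h: False}
  {u: True, h: True}


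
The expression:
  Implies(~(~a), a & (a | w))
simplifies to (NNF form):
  True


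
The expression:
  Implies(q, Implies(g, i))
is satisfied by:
  {i: True, g: False, q: False}
  {g: False, q: False, i: False}
  {i: True, q: True, g: False}
  {q: True, g: False, i: False}
  {i: True, g: True, q: False}
  {g: True, i: False, q: False}
  {i: True, q: True, g: True}


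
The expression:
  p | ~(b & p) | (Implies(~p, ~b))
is always true.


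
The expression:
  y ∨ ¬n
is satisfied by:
  {y: True, n: False}
  {n: False, y: False}
  {n: True, y: True}


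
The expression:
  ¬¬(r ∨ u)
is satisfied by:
  {r: True, u: True}
  {r: True, u: False}
  {u: True, r: False}


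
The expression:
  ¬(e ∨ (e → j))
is never true.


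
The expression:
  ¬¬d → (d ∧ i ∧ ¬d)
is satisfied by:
  {d: False}


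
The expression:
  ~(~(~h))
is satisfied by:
  {h: False}


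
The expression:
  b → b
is always true.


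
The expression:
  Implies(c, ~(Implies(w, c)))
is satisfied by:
  {c: False}


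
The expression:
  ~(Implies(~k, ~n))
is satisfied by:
  {n: True, k: False}


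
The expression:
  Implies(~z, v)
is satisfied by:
  {z: True, v: True}
  {z: True, v: False}
  {v: True, z: False}


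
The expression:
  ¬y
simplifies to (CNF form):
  ¬y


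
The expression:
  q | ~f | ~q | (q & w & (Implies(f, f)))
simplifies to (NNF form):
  True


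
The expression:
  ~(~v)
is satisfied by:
  {v: True}


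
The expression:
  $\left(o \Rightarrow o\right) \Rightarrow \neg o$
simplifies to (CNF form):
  $\neg o$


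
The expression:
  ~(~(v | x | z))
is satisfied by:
  {x: True, z: True, v: True}
  {x: True, z: True, v: False}
  {x: True, v: True, z: False}
  {x: True, v: False, z: False}
  {z: True, v: True, x: False}
  {z: True, v: False, x: False}
  {v: True, z: False, x: False}


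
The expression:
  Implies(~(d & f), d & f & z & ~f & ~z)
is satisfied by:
  {d: True, f: True}


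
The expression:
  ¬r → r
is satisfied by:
  {r: True}


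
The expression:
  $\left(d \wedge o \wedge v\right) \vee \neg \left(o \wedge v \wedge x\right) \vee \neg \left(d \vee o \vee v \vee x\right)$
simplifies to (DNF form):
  $d \vee \neg o \vee \neg v \vee \neg x$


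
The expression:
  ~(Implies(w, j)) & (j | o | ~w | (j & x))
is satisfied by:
  {w: True, o: True, j: False}


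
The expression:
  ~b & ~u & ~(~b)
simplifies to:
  False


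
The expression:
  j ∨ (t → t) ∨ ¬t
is always true.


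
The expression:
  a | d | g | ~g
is always true.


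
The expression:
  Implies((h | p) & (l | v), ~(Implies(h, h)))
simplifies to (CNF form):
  (~h | ~l) & (~h | ~v) & (~l | ~p) & (~p | ~v)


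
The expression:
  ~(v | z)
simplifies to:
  ~v & ~z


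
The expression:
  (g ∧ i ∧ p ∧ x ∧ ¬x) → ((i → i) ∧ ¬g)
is always true.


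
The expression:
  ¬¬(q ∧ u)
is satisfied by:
  {u: True, q: True}


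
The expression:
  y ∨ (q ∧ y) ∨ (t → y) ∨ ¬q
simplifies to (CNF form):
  y ∨ ¬q ∨ ¬t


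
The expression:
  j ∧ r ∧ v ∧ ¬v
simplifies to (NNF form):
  False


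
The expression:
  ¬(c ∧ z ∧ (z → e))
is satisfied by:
  {c: False, z: False, e: False}
  {e: True, c: False, z: False}
  {z: True, c: False, e: False}
  {e: True, z: True, c: False}
  {c: True, e: False, z: False}
  {e: True, c: True, z: False}
  {z: True, c: True, e: False}


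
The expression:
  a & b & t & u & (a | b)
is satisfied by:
  {t: True, a: True, u: True, b: True}


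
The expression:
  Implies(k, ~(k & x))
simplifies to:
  ~k | ~x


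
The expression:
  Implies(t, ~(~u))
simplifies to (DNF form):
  u | ~t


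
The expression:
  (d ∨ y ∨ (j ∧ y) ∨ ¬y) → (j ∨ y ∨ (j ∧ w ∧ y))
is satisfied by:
  {y: True, j: True}
  {y: True, j: False}
  {j: True, y: False}


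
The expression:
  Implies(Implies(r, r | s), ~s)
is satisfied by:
  {s: False}


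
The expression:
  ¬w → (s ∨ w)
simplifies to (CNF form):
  s ∨ w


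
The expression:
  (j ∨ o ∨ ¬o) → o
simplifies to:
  o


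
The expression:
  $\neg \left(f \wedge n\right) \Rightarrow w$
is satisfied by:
  {w: True, f: True, n: True}
  {w: True, f: True, n: False}
  {w: True, n: True, f: False}
  {w: True, n: False, f: False}
  {f: True, n: True, w: False}


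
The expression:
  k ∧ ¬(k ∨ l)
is never true.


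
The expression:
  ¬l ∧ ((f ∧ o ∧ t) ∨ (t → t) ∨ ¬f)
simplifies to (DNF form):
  ¬l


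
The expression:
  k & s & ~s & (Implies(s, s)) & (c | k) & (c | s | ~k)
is never true.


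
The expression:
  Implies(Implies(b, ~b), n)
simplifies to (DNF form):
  b | n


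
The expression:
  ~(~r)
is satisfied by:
  {r: True}


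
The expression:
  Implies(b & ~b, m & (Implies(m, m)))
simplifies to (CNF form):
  True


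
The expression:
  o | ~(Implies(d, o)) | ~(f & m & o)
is always true.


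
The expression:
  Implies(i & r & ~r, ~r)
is always true.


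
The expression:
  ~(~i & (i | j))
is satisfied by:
  {i: True, j: False}
  {j: False, i: False}
  {j: True, i: True}


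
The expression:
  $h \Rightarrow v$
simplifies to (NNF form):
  $v \vee \neg h$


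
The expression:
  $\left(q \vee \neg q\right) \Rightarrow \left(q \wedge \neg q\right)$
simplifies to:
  $\text{False}$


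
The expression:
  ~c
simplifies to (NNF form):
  ~c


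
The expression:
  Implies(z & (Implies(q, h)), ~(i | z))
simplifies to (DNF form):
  ~z | (q & ~h)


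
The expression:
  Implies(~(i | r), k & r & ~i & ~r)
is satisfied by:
  {i: True, r: True}
  {i: True, r: False}
  {r: True, i: False}


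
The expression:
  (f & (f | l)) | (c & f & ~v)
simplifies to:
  f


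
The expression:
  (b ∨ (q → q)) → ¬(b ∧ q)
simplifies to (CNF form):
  ¬b ∨ ¬q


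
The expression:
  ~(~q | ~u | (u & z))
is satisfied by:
  {u: True, q: True, z: False}


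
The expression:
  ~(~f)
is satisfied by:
  {f: True}


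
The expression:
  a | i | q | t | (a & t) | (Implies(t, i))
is always true.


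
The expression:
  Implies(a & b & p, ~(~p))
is always true.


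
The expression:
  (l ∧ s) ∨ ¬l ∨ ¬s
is always true.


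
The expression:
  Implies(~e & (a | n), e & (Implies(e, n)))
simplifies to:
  e | (~a & ~n)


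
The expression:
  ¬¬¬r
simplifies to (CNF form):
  ¬r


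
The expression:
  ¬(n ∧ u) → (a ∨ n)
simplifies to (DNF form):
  a ∨ n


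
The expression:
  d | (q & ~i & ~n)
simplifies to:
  d | (q & ~i & ~n)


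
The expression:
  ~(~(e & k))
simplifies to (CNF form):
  e & k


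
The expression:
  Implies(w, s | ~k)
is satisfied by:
  {s: True, w: False, k: False}
  {w: False, k: False, s: False}
  {s: True, k: True, w: False}
  {k: True, w: False, s: False}
  {s: True, w: True, k: False}
  {w: True, s: False, k: False}
  {s: True, k: True, w: True}


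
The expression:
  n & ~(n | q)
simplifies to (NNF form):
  False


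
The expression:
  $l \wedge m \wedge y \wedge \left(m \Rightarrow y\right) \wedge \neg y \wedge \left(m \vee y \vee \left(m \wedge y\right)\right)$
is never true.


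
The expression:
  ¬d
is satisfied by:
  {d: False}


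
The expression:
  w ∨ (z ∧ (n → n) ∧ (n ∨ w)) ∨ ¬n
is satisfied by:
  {z: True, w: True, n: False}
  {z: True, w: False, n: False}
  {w: True, z: False, n: False}
  {z: False, w: False, n: False}
  {n: True, z: True, w: True}
  {n: True, z: True, w: False}
  {n: True, w: True, z: False}


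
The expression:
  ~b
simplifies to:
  ~b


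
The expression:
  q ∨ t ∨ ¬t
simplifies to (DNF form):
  True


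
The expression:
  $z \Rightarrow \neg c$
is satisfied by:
  {c: False, z: False}
  {z: True, c: False}
  {c: True, z: False}


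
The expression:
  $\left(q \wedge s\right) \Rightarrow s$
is always true.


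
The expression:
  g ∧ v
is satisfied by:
  {g: True, v: True}


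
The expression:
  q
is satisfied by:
  {q: True}


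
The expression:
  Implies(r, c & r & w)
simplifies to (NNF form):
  ~r | (c & w)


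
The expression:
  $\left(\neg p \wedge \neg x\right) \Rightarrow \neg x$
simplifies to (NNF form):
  $\text{True}$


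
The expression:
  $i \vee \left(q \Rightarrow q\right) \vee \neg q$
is always true.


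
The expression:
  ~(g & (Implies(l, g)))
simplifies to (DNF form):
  ~g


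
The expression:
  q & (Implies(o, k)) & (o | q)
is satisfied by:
  {q: True, k: True, o: False}
  {q: True, o: False, k: False}
  {q: True, k: True, o: True}


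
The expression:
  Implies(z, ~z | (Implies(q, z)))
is always true.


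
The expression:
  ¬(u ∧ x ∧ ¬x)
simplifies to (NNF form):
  True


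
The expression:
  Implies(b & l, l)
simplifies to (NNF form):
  True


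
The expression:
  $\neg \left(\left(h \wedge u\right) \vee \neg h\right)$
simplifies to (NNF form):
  $h \wedge \neg u$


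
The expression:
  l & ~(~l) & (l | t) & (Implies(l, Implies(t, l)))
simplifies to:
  l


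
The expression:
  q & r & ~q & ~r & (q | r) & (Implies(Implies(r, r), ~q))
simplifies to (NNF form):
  False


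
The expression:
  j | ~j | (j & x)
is always true.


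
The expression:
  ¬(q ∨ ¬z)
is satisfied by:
  {z: True, q: False}


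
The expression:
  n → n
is always true.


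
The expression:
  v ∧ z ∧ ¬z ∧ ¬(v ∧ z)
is never true.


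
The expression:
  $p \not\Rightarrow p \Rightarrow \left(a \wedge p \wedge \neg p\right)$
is always true.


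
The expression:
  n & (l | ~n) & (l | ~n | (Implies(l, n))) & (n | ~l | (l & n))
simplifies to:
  l & n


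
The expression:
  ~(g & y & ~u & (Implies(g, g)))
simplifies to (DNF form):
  u | ~g | ~y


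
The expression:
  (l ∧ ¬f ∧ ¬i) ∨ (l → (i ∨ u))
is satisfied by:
  {i: True, u: True, l: False, f: False}
  {i: True, l: False, u: False, f: False}
  {u: True, i: False, l: False, f: False}
  {i: False, l: False, u: False, f: False}
  {f: True, i: True, u: True, l: False}
  {f: True, i: True, l: False, u: False}
  {f: True, u: True, i: False, l: False}
  {f: True, i: False, l: False, u: False}
  {i: True, l: True, u: True, f: False}
  {i: True, l: True, f: False, u: False}
  {l: True, u: True, f: False, i: False}
  {l: True, f: False, u: False, i: False}
  {i: True, l: True, f: True, u: True}
  {i: True, l: True, f: True, u: False}
  {l: True, f: True, u: True, i: False}


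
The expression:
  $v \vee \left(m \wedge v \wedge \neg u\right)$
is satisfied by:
  {v: True}


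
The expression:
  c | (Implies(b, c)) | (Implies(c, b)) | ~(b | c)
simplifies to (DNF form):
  True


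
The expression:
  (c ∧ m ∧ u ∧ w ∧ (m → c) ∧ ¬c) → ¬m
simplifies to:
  True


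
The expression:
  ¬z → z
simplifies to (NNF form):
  z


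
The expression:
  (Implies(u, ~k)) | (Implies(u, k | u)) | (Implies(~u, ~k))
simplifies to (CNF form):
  True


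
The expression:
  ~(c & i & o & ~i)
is always true.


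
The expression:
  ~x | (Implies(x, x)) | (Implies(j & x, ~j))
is always true.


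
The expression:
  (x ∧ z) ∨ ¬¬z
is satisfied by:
  {z: True}


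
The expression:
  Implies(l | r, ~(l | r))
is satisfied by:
  {r: False, l: False}


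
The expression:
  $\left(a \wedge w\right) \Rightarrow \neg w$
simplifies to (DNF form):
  $\neg a \vee \neg w$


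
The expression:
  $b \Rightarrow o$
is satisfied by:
  {o: True, b: False}
  {b: False, o: False}
  {b: True, o: True}


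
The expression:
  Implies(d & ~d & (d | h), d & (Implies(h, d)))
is always true.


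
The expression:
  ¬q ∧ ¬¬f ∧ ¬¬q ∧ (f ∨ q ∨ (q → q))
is never true.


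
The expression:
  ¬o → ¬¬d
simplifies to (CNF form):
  d ∨ o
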